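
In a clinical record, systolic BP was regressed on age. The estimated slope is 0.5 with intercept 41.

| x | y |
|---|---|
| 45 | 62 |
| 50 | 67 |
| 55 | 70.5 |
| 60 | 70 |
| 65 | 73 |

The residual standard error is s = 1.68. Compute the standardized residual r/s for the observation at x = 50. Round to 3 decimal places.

ŷ = 41 + 0.5·50 = 66
r = 67 − 66 = 1
r/s = 1 / 1.68 = 0.595

0.595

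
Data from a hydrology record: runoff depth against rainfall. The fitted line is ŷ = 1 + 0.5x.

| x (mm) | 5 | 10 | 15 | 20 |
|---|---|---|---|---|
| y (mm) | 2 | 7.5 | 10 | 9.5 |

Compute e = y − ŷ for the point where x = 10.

e = 1.5

ŷ = 1 + 0.5·10 = 6
e = 7.5 − 6 = 1.5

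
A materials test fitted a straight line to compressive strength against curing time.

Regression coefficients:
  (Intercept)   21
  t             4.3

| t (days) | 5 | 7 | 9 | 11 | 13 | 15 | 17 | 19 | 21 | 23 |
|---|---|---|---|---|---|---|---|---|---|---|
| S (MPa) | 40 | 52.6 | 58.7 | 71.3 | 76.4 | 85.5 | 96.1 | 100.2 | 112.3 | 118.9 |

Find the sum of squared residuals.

t=5: Ŝ = 21 + 4.3·5 = 42.5; e = 40 − 42.5 = -2.5
t=7: Ŝ = 21 + 4.3·7 = 51.1; e = 52.6 − 51.1 = 1.5
t=9: Ŝ = 21 + 4.3·9 = 59.7; e = 58.7 − 59.7 = -1
t=11: Ŝ = 21 + 4.3·11 = 68.3; e = 71.3 − 68.3 = 3
t=13: Ŝ = 21 + 4.3·13 = 76.9; e = 76.4 − 76.9 = -0.5
t=15: Ŝ = 21 + 4.3·15 = 85.5; e = 85.5 − 85.5 = 0
t=17: Ŝ = 21 + 4.3·17 = 94.1; e = 96.1 − 94.1 = 2
t=19: Ŝ = 21 + 4.3·19 = 102.7; e = 100.2 − 102.7 = -2.5
t=21: Ŝ = 21 + 4.3·21 = 111.3; e = 112.3 − 111.3 = 1
t=23: Ŝ = 21 + 4.3·23 = 119.9; e = 118.9 − 119.9 = -1
SSE = 6.25 + 2.25 + 1 + 9 + 0.25 + 0 + 4 + 6.25 + 1 + 1 = 31

SSE = 31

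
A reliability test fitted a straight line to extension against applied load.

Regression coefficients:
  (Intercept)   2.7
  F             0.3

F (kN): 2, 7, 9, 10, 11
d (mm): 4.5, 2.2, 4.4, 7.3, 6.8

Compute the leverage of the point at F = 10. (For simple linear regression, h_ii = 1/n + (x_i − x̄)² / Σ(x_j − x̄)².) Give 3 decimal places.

F̄ = (2 + 7 + 9 + 10 + 11)/5 = 7.8
Σ(F − F̄)² = 33.64 + 0.64 + 1.44 + 4.84 + 10.24 = 50.8
h = 1/5 + (2.2)²/50.8 = 0.2 + 0.0952756 = 0.295

h = 0.295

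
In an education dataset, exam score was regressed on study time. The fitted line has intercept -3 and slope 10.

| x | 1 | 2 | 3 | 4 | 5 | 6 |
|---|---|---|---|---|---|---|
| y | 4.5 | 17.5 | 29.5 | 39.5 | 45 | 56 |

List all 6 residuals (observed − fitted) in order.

-2.5, 0.5, 2.5, 2.5, -2, -1

x=1: ŷ = -3 + 10·1 = 7; r = 4.5 − 7 = -2.5
x=2: ŷ = -3 + 10·2 = 17; r = 17.5 − 17 = 0.5
x=3: ŷ = -3 + 10·3 = 27; r = 29.5 − 27 = 2.5
x=4: ŷ = -3 + 10·4 = 37; r = 39.5 − 37 = 2.5
x=5: ŷ = -3 + 10·5 = 47; r = 45 − 47 = -2
x=6: ŷ = -3 + 10·6 = 57; r = 56 − 57 = -1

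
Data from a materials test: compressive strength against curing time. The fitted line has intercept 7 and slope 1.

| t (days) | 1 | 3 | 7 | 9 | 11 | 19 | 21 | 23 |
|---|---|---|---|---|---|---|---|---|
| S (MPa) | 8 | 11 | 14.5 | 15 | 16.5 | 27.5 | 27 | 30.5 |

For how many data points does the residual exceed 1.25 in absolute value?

t=1: ŷ = 7 + 1 = 8; r = 8 − 8 = 0
t=3: ŷ = 7 + 3 = 10; r = 11 − 10 = 1
t=7: ŷ = 7 + 7 = 14; r = 14.5 − 14 = 0.5
t=9: ŷ = 7 + 9 = 16; r = 15 − 16 = -1
t=11: ŷ = 7 + 11 = 18; r = 16.5 − 18 = -1.5
t=19: ŷ = 7 + 19 = 26; r = 27.5 − 26 = 1.5
t=21: ŷ = 7 + 21 = 28; r = 27 − 28 = -1
t=23: ŷ = 7 + 23 = 30; r = 30.5 − 30 = 0.5
|r| > 1.25: t=11 (|r|=1.5), t=19 (|r|=1.5) → 2

2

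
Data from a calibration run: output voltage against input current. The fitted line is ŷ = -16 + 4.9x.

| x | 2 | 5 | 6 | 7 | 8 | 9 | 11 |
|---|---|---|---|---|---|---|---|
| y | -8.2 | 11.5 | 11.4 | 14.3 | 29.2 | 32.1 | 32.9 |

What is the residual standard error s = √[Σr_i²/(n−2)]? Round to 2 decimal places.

s = 4.69

x=2: ŷ = -16 + 4.9·2 = -6.2; r = -8.2 − (-6.2) = -2
x=5: ŷ = -16 + 4.9·5 = 8.5; r = 11.5 − 8.5 = 3
x=6: ŷ = -16 + 4.9·6 = 13.4; r = 11.4 − 13.4 = -2
x=7: ŷ = -16 + 4.9·7 = 18.3; r = 14.3 − 18.3 = -4
x=8: ŷ = -16 + 4.9·8 = 23.2; r = 29.2 − 23.2 = 6
x=9: ŷ = -16 + 4.9·9 = 28.1; r = 32.1 − 28.1 = 4
x=11: ŷ = -16 + 4.9·11 = 37.9; r = 32.9 − 37.9 = -5
SSE = 4 + 9 + 4 + 16 + 36 + 16 + 25 = 110
s = √(110/5) = √22 ≈ 4.69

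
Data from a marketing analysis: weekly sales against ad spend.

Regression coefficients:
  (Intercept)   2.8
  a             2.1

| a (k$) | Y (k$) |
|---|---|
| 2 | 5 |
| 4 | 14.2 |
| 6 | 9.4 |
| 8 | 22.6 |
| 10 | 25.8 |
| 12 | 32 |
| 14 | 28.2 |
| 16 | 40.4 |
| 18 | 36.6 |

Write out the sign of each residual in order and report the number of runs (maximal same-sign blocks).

a=2: ŷ = 2.8 + 2.1·2 = 7; e = 5 − 7 = -2
a=4: ŷ = 2.8 + 2.1·4 = 11.2; e = 14.2 − 11.2 = 3
a=6: ŷ = 2.8 + 2.1·6 = 15.4; e = 9.4 − 15.4 = -6
a=8: ŷ = 2.8 + 2.1·8 = 19.6; e = 22.6 − 19.6 = 3
a=10: ŷ = 2.8 + 2.1·10 = 23.8; e = 25.8 − 23.8 = 2
a=12: ŷ = 2.8 + 2.1·12 = 28; e = 32 − 28 = 4
a=14: ŷ = 2.8 + 2.1·14 = 32.2; e = 28.2 − 32.2 = -4
a=16: ŷ = 2.8 + 2.1·16 = 36.4; e = 40.4 − 36.4 = 4
a=18: ŷ = 2.8 + 2.1·18 = 40.6; e = 36.6 − 40.6 = -4
Signs: − + − + + + − + −
Runs: −×1, +×1, −×1, +×3, −×1, +×1, −×1 → 7

7 runs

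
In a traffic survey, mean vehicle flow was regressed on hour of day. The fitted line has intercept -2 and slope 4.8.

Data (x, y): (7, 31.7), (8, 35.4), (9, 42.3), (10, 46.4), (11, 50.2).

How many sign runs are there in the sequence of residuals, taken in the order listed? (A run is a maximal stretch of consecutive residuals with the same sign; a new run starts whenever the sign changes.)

x=7: ŷ = -2 + 4.8·7 = 31.6; e = 31.7 − 31.6 = 0.1
x=8: ŷ = -2 + 4.8·8 = 36.4; e = 35.4 − 36.4 = -1
x=9: ŷ = -2 + 4.8·9 = 41.2; e = 42.3 − 41.2 = 1.1
x=10: ŷ = -2 + 4.8·10 = 46; e = 46.4 − 46 = 0.4
x=11: ŷ = -2 + 4.8·11 = 50.8; e = 50.2 − 50.8 = -0.6
Signs: + − + + −
Runs: +×1, −×1, +×2, −×1 → 4

4 runs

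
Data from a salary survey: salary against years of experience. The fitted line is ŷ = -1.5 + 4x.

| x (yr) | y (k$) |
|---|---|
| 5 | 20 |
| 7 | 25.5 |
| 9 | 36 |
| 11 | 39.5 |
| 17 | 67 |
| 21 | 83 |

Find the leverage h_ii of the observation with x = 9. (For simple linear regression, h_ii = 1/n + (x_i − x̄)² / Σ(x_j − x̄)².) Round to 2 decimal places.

x̄ = (5 + 7 + 9 + 11 + 17 + 21)/6 = 11.6667
Σ(x − x̄)² = 44.4444 + 21.7778 + 7.11111 + 0.444444 + 28.4444 + 87.1111 = 189.333
h = 1/6 + (-2.66667)²/189.333 = 0.166667 + 0.0375587 = 0.20

h = 0.20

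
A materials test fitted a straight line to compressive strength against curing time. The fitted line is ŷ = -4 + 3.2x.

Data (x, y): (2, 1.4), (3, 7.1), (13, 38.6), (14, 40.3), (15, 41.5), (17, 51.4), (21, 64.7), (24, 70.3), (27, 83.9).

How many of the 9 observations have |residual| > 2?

2

x=2: ŷ = -4 + 3.2·2 = 2.4; e = 1.4 − 2.4 = -1
x=3: ŷ = -4 + 3.2·3 = 5.6; e = 7.1 − 5.6 = 1.5
x=13: ŷ = -4 + 3.2·13 = 37.6; e = 38.6 − 37.6 = 1
x=14: ŷ = -4 + 3.2·14 = 40.8; e = 40.3 − 40.8 = -0.5
x=15: ŷ = -4 + 3.2·15 = 44; e = 41.5 − 44 = -2.5
x=17: ŷ = -4 + 3.2·17 = 50.4; e = 51.4 − 50.4 = 1
x=21: ŷ = -4 + 3.2·21 = 63.2; e = 64.7 − 63.2 = 1.5
x=24: ŷ = -4 + 3.2·24 = 72.8; e = 70.3 − 72.8 = -2.5
x=27: ŷ = -4 + 3.2·27 = 82.4; e = 83.9 − 82.4 = 1.5
|e| > 2: x=15 (|e|=2.5), x=24 (|e|=2.5) → 2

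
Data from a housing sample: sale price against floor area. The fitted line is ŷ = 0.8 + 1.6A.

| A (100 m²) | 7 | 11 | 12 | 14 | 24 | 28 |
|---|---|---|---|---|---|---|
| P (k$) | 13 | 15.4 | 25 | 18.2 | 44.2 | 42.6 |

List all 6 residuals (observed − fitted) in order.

A=7: ŷ = 0.8 + 1.6·7 = 12; r = 13 − 12 = 1
A=11: ŷ = 0.8 + 1.6·11 = 18.4; r = 15.4 − 18.4 = -3
A=12: ŷ = 0.8 + 1.6·12 = 20; r = 25 − 20 = 5
A=14: ŷ = 0.8 + 1.6·14 = 23.2; r = 18.2 − 23.2 = -5
A=24: ŷ = 0.8 + 1.6·24 = 39.2; r = 44.2 − 39.2 = 5
A=28: ŷ = 0.8 + 1.6·28 = 45.6; r = 42.6 − 45.6 = -3

1, -3, 5, -5, 5, -3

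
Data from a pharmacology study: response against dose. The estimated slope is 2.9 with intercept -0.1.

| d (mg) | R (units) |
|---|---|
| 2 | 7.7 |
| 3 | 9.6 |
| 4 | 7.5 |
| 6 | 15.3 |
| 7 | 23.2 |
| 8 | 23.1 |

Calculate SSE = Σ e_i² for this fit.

SSE = 34

d=2: R̂ = -0.1 + 2.9·2 = 5.7; e = 7.7 − 5.7 = 2
d=3: R̂ = -0.1 + 2.9·3 = 8.6; e = 9.6 − 8.6 = 1
d=4: R̂ = -0.1 + 2.9·4 = 11.5; e = 7.5 − 11.5 = -4
d=6: R̂ = -0.1 + 2.9·6 = 17.3; e = 15.3 − 17.3 = -2
d=7: R̂ = -0.1 + 2.9·7 = 20.2; e = 23.2 − 20.2 = 3
d=8: R̂ = -0.1 + 2.9·8 = 23.1; e = 23.1 − 23.1 = 0
SSE = 4 + 1 + 16 + 4 + 9 + 0 = 34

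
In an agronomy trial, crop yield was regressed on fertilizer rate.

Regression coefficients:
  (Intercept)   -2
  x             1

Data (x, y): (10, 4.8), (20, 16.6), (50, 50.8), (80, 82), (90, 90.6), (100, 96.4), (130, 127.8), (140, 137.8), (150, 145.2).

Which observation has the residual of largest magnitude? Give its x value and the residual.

x = 80, r = 4

x=10: ŷ = -2 + 10 = 8; r = 4.8 − 8 = -3.2
x=20: ŷ = -2 + 20 = 18; r = 16.6 − 18 = -1.4
x=50: ŷ = -2 + 50 = 48; r = 50.8 − 48 = 2.8
x=80: ŷ = -2 + 80 = 78; r = 82 − 78 = 4
x=90: ŷ = -2 + 90 = 88; r = 90.6 − 88 = 2.6
x=100: ŷ = -2 + 100 = 98; r = 96.4 − 98 = -1.6
x=130: ŷ = -2 + 130 = 128; r = 127.8 − 128 = -0.2
x=140: ŷ = -2 + 140 = 138; r = 137.8 − 138 = -0.2
x=150: ŷ = -2 + 150 = 148; r = 145.2 − 148 = -2.8
Largest |r| is 4 at x = 80, residual 4.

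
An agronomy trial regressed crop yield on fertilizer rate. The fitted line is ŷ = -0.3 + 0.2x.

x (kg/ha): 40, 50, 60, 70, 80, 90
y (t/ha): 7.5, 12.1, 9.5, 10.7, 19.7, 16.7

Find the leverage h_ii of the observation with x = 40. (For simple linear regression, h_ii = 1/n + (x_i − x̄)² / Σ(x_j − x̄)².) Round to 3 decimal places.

h = 0.524

x̄ = (40 + 50 + 60 + 70 + 80 + 90)/6 = 65
Σ(x − x̄)² = 625 + 225 + 25 + 25 + 225 + 625 = 1750
h = 1/6 + (-25)²/1750 = 0.166667 + 0.357143 = 0.524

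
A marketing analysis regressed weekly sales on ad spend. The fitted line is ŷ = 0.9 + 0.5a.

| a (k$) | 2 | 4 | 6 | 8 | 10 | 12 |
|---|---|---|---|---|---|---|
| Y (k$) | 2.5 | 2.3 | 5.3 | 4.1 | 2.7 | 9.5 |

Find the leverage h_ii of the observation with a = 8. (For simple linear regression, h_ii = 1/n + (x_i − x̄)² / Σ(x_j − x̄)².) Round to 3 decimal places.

ā = (2 + 4 + 6 + 8 + 10 + 12)/6 = 7
Σ(a − ā)² = 25 + 9 + 1 + 1 + 9 + 25 = 70
h = 1/6 + (1)²/70 = 0.166667 + 0.0142857 = 0.181

h = 0.181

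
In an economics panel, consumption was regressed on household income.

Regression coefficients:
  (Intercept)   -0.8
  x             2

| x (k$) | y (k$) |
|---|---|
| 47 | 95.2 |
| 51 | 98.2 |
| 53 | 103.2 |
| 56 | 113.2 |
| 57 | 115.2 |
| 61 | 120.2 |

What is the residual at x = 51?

ŷ = -0.8 + 2·51 = 101.2
r = 98.2 − 101.2 = -3

r = -3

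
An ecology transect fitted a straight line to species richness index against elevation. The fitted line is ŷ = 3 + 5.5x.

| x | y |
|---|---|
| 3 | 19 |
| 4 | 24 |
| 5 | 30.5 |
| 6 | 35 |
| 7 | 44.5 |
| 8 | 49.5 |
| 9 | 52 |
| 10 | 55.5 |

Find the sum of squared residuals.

SSE = 24

x=3: ŷ = 3 + 5.5·3 = 19.5; e = 19 − 19.5 = -0.5
x=4: ŷ = 3 + 5.5·4 = 25; e = 24 − 25 = -1
x=5: ŷ = 3 + 5.5·5 = 30.5; e = 30.5 − 30.5 = 0
x=6: ŷ = 3 + 5.5·6 = 36; e = 35 − 36 = -1
x=7: ŷ = 3 + 5.5·7 = 41.5; e = 44.5 − 41.5 = 3
x=8: ŷ = 3 + 5.5·8 = 47; e = 49.5 − 47 = 2.5
x=9: ŷ = 3 + 5.5·9 = 52.5; e = 52 − 52.5 = -0.5
x=10: ŷ = 3 + 5.5·10 = 58; e = 55.5 − 58 = -2.5
SSE = 0.25 + 1 + 0 + 1 + 9 + 6.25 + 0.25 + 6.25 = 24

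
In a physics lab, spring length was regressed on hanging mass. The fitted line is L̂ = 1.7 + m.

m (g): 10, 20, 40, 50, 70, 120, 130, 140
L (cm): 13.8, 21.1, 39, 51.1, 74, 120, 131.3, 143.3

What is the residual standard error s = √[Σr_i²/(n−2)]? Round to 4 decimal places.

m=10: L̂ = 1.7 + 10 = 11.7; r = 13.8 − 11.7 = 2.1
m=20: L̂ = 1.7 + 20 = 21.7; r = 21.1 − 21.7 = -0.6
m=40: L̂ = 1.7 + 40 = 41.7; r = 39 − 41.7 = -2.7
m=50: L̂ = 1.7 + 50 = 51.7; r = 51.1 − 51.7 = -0.6
m=70: L̂ = 1.7 + 70 = 71.7; r = 74 − 71.7 = 2.3
m=120: L̂ = 1.7 + 120 = 121.7; r = 120 − 121.7 = -1.7
m=130: L̂ = 1.7 + 130 = 131.7; r = 131.3 − 131.7 = -0.4
m=140: L̂ = 1.7 + 140 = 141.7; r = 143.3 − 141.7 = 1.6
SSE = 4.41 + 0.36 + 7.29 + 0.36 + 5.29 + 2.89 + 0.16 + 2.56 = 23.32
s = √(23.32/6) = √3.88667 ≈ 1.9715

s = 1.9715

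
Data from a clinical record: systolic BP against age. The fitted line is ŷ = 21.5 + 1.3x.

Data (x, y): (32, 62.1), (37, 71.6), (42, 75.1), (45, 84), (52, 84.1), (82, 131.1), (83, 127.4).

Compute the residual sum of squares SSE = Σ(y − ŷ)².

SSE = 60

x=32: ŷ = 21.5 + 1.3·32 = 63.1; e = 62.1 − 63.1 = -1
x=37: ŷ = 21.5 + 1.3·37 = 69.6; e = 71.6 − 69.6 = 2
x=42: ŷ = 21.5 + 1.3·42 = 76.1; e = 75.1 − 76.1 = -1
x=45: ŷ = 21.5 + 1.3·45 = 80; e = 84 − 80 = 4
x=52: ŷ = 21.5 + 1.3·52 = 89.1; e = 84.1 − 89.1 = -5
x=82: ŷ = 21.5 + 1.3·82 = 128.1; e = 131.1 − 128.1 = 3
x=83: ŷ = 21.5 + 1.3·83 = 129.4; e = 127.4 − 129.4 = -2
SSE = 1 + 4 + 1 + 16 + 25 + 9 + 4 = 60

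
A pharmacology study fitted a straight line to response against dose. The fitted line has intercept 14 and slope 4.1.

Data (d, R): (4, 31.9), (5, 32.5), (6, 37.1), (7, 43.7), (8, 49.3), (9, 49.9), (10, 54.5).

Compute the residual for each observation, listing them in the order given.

1.5, -2, -1.5, 1, 2.5, -1, -0.5

d=4: ŷ = 14 + 4.1·4 = 30.4; e = 31.9 − 30.4 = 1.5
d=5: ŷ = 14 + 4.1·5 = 34.5; e = 32.5 − 34.5 = -2
d=6: ŷ = 14 + 4.1·6 = 38.6; e = 37.1 − 38.6 = -1.5
d=7: ŷ = 14 + 4.1·7 = 42.7; e = 43.7 − 42.7 = 1
d=8: ŷ = 14 + 4.1·8 = 46.8; e = 49.3 − 46.8 = 2.5
d=9: ŷ = 14 + 4.1·9 = 50.9; e = 49.9 − 50.9 = -1
d=10: ŷ = 14 + 4.1·10 = 55; e = 54.5 − 55 = -0.5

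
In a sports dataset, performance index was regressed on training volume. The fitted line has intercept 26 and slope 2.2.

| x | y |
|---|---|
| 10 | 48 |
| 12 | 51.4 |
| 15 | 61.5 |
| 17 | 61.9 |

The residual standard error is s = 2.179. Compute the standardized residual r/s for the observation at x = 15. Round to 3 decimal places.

ŷ = 26 + 2.2·15 = 59
r = 61.5 − 59 = 2.5
r/s = 2.5 / 2.179 = 1.147

1.147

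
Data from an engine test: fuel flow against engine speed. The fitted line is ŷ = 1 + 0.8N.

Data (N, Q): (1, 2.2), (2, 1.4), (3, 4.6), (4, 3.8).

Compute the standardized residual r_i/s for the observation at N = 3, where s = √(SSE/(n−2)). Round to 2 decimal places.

N=1: ŷ = 1 + 0.8·1 = 1.8; r = 2.2 − 1.8 = 0.4
N=2: ŷ = 1 + 0.8·2 = 2.6; r = 1.4 − 2.6 = -1.2
N=3: ŷ = 1 + 0.8·3 = 3.4; r = 4.6 − 3.4 = 1.2
N=4: ŷ = 1 + 0.8·4 = 4.2; r = 3.8 − 4.2 = -0.4
SSE = 0.16 + 1.44 + 1.44 + 0.16 = 3.2
s = √(3.2/2) = 1.26491
r/s = 1.2 / 1.26491 = 0.95

0.95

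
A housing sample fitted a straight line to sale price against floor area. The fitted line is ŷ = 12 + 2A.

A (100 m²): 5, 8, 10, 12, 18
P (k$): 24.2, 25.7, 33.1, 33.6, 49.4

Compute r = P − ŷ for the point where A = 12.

ŷ = 12 + 2·12 = 36
r = 33.6 − 36 = -2.4

r = -2.4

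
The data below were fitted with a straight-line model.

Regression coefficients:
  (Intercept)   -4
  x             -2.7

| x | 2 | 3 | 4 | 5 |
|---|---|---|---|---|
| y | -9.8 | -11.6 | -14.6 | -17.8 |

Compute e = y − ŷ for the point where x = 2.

e = -0.4

ŷ = -4 − 2.7·2 = -9.4
e = -9.8 − (-9.4) = -0.4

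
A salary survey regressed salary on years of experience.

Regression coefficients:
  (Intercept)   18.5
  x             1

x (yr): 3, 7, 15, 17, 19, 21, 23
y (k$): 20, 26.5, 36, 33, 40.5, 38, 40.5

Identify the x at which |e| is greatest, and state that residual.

x = 19, e = 3

x=3: ŷ = 18.5 + 3 = 21.5; e = 20 − 21.5 = -1.5
x=7: ŷ = 18.5 + 7 = 25.5; e = 26.5 − 25.5 = 1
x=15: ŷ = 18.5 + 15 = 33.5; e = 36 − 33.5 = 2.5
x=17: ŷ = 18.5 + 17 = 35.5; e = 33 − 35.5 = -2.5
x=19: ŷ = 18.5 + 19 = 37.5; e = 40.5 − 37.5 = 3
x=21: ŷ = 18.5 + 21 = 39.5; e = 38 − 39.5 = -1.5
x=23: ŷ = 18.5 + 23 = 41.5; e = 40.5 − 41.5 = -1
Largest |e| is 3 at x = 19, residual 3.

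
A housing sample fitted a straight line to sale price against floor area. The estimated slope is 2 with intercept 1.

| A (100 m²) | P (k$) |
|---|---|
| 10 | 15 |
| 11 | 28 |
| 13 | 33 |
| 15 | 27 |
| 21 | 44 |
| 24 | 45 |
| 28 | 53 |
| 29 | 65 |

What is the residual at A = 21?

P̂ = 1 + 2·21 = 43
e = 44 − 43 = 1

e = 1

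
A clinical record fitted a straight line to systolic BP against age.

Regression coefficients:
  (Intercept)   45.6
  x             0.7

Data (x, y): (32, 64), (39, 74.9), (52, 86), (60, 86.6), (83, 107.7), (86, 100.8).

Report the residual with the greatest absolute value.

x=32: ŷ = 45.6 + 0.7·32 = 68; e = 64 − 68 = -4
x=39: ŷ = 45.6 + 0.7·39 = 72.9; e = 74.9 − 72.9 = 2
x=52: ŷ = 45.6 + 0.7·52 = 82; e = 86 − 82 = 4
x=60: ŷ = 45.6 + 0.7·60 = 87.6; e = 86.6 − 87.6 = -1
x=83: ŷ = 45.6 + 0.7·83 = 103.7; e = 107.7 − 103.7 = 4
x=86: ŷ = 45.6 + 0.7·86 = 105.8; e = 100.8 − 105.8 = -5
Largest |e| is 5 at x = 86, residual -5.

e = -5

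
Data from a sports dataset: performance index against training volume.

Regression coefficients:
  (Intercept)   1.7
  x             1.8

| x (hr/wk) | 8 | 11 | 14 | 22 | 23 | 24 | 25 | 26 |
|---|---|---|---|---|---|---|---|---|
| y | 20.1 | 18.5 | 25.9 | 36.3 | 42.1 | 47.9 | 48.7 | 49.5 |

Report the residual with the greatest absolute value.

r = -5

x=8: ŷ = 1.7 + 1.8·8 = 16.1; r = 20.1 − 16.1 = 4
x=11: ŷ = 1.7 + 1.8·11 = 21.5; r = 18.5 − 21.5 = -3
x=14: ŷ = 1.7 + 1.8·14 = 26.9; r = 25.9 − 26.9 = -1
x=22: ŷ = 1.7 + 1.8·22 = 41.3; r = 36.3 − 41.3 = -5
x=23: ŷ = 1.7 + 1.8·23 = 43.1; r = 42.1 − 43.1 = -1
x=24: ŷ = 1.7 + 1.8·24 = 44.9; r = 47.9 − 44.9 = 3
x=25: ŷ = 1.7 + 1.8·25 = 46.7; r = 48.7 − 46.7 = 2
x=26: ŷ = 1.7 + 1.8·26 = 48.5; r = 49.5 − 48.5 = 1
Largest |r| is 5 at x = 22, residual -5.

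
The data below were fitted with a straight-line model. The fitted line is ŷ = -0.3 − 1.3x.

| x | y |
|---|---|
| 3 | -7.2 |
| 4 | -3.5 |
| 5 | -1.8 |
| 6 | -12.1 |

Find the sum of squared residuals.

SSE = 54

x=3: ŷ = -0.3 − 1.3·3 = -4.2; r = -7.2 − (-4.2) = -3
x=4: ŷ = -0.3 − 1.3·4 = -5.5; r = -3.5 − (-5.5) = 2
x=5: ŷ = -0.3 − 1.3·5 = -6.8; r = -1.8 − (-6.8) = 5
x=6: ŷ = -0.3 − 1.3·6 = -8.1; r = -12.1 − (-8.1) = -4
SSE = 9 + 4 + 25 + 16 = 54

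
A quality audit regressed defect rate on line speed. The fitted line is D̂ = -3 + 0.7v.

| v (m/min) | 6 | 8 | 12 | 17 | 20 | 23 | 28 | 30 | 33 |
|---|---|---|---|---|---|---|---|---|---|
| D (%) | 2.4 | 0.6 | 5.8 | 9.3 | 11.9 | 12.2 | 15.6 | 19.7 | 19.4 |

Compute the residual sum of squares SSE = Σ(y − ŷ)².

v=6: D̂ = -3 + 0.7·6 = 1.2; r = 2.4 − 1.2 = 1.2
v=8: D̂ = -3 + 0.7·8 = 2.6; r = 0.6 − 2.6 = -2
v=12: D̂ = -3 + 0.7·12 = 5.4; r = 5.8 − 5.4 = 0.4
v=17: D̂ = -3 + 0.7·17 = 8.9; r = 9.3 − 8.9 = 0.4
v=20: D̂ = -3 + 0.7·20 = 11; r = 11.9 − 11 = 0.9
v=23: D̂ = -3 + 0.7·23 = 13.1; r = 12.2 − 13.1 = -0.9
v=28: D̂ = -3 + 0.7·28 = 16.6; r = 15.6 − 16.6 = -1
v=30: D̂ = -3 + 0.7·30 = 18; r = 19.7 − 18 = 1.7
v=33: D̂ = -3 + 0.7·33 = 20.1; r = 19.4 − 20.1 = -0.7
SSE = 1.44 + 4 + 0.16 + 0.16 + 0.81 + 0.81 + 1 + 2.89 + 0.49 = 11.76

SSE = 11.76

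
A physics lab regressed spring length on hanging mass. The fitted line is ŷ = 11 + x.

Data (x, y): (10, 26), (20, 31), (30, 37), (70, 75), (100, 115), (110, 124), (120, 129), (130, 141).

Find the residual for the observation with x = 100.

r = 4

ŷ = 11 + 100 = 111
r = 115 − 111 = 4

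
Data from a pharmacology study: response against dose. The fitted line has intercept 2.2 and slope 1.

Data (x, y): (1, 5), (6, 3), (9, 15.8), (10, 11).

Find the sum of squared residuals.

SSE = 52.88

x=1: ŷ = 2.2 + 1 = 3.2; r = 5 − 3.2 = 1.8
x=6: ŷ = 2.2 + 6 = 8.2; r = 3 − 8.2 = -5.2
x=9: ŷ = 2.2 + 9 = 11.2; r = 15.8 − 11.2 = 4.6
x=10: ŷ = 2.2 + 10 = 12.2; r = 11 − 12.2 = -1.2
SSE = 3.24 + 27.04 + 21.16 + 1.44 = 52.88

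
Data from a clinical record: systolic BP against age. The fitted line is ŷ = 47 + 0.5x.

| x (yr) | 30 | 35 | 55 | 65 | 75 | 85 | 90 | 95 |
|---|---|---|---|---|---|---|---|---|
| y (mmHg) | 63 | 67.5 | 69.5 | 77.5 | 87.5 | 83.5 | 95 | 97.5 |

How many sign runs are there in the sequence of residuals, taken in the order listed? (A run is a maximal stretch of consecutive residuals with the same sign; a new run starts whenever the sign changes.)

x=30: ŷ = 47 + 0.5·30 = 62; r = 63 − 62 = 1
x=35: ŷ = 47 + 0.5·35 = 64.5; r = 67.5 − 64.5 = 3
x=55: ŷ = 47 + 0.5·55 = 74.5; r = 69.5 − 74.5 = -5
x=65: ŷ = 47 + 0.5·65 = 79.5; r = 77.5 − 79.5 = -2
x=75: ŷ = 47 + 0.5·75 = 84.5; r = 87.5 − 84.5 = 3
x=85: ŷ = 47 + 0.5·85 = 89.5; r = 83.5 − 89.5 = -6
x=90: ŷ = 47 + 0.5·90 = 92; r = 95 − 92 = 3
x=95: ŷ = 47 + 0.5·95 = 94.5; r = 97.5 − 94.5 = 3
Signs: + + − − + − + +
Runs: +×2, −×2, +×1, −×1, +×2 → 5

5 runs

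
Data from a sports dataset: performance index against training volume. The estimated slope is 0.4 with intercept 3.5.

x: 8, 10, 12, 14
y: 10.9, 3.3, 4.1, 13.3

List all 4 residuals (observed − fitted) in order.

4.2, -4.2, -4.2, 4.2

x=8: ŷ = 3.5 + 0.4·8 = 6.7; r = 10.9 − 6.7 = 4.2
x=10: ŷ = 3.5 + 0.4·10 = 7.5; r = 3.3 − 7.5 = -4.2
x=12: ŷ = 3.5 + 0.4·12 = 8.3; r = 4.1 − 8.3 = -4.2
x=14: ŷ = 3.5 + 0.4·14 = 9.1; r = 13.3 − 9.1 = 4.2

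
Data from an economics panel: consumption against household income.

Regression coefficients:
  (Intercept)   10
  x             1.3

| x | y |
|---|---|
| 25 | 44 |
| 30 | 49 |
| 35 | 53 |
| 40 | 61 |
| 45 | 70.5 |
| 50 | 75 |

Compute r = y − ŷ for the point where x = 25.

ŷ = 10 + 1.3·25 = 42.5
r = 44 − 42.5 = 1.5

r = 1.5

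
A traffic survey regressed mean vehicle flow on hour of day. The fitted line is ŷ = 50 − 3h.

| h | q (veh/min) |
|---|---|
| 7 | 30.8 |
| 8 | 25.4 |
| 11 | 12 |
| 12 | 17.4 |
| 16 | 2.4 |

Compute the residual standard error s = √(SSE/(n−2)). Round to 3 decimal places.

s = 3.666

h=7: ŷ = 50 − 3·7 = 29; e = 30.8 − 29 = 1.8
h=8: ŷ = 50 − 3·8 = 26; e = 25.4 − 26 = -0.6
h=11: ŷ = 50 − 3·11 = 17; e = 12 − 17 = -5
h=12: ŷ = 50 − 3·12 = 14; e = 17.4 − 14 = 3.4
h=16: ŷ = 50 − 3·16 = 2; e = 2.4 − 2 = 0.4
SSE = 3.24 + 0.36 + 25 + 11.56 + 0.16 = 40.32
s = √(40.32/3) = √13.44 ≈ 3.666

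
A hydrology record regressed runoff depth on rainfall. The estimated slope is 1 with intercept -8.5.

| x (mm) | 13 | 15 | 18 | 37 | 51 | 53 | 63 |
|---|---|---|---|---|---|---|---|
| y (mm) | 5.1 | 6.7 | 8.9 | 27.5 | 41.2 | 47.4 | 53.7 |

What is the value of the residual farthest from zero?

x=13: ŷ = -8.5 + 13 = 4.5; e = 5.1 − 4.5 = 0.6
x=15: ŷ = -8.5 + 15 = 6.5; e = 6.7 − 6.5 = 0.2
x=18: ŷ = -8.5 + 18 = 9.5; e = 8.9 − 9.5 = -0.6
x=37: ŷ = -8.5 + 37 = 28.5; e = 27.5 − 28.5 = -1
x=51: ŷ = -8.5 + 51 = 42.5; e = 41.2 − 42.5 = -1.3
x=53: ŷ = -8.5 + 53 = 44.5; e = 47.4 − 44.5 = 2.9
x=63: ŷ = -8.5 + 63 = 54.5; e = 53.7 − 54.5 = -0.8
Largest |e| is 2.9 at x = 53, residual 2.9.

e = 2.9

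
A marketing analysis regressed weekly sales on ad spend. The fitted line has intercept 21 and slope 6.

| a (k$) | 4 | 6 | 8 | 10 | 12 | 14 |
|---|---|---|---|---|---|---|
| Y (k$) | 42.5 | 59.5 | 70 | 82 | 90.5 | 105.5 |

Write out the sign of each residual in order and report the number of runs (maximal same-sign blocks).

4 runs

a=4: Ŷ = 21 + 6·4 = 45; r = 42.5 − 45 = -2.5
a=6: Ŷ = 21 + 6·6 = 57; r = 59.5 − 57 = 2.5
a=8: Ŷ = 21 + 6·8 = 69; r = 70 − 69 = 1
a=10: Ŷ = 21 + 6·10 = 81; r = 82 − 81 = 1
a=12: Ŷ = 21 + 6·12 = 93; r = 90.5 − 93 = -2.5
a=14: Ŷ = 21 + 6·14 = 105; r = 105.5 − 105 = 0.5
Signs: − + + + − +
Runs: −×1, +×3, −×1, +×1 → 4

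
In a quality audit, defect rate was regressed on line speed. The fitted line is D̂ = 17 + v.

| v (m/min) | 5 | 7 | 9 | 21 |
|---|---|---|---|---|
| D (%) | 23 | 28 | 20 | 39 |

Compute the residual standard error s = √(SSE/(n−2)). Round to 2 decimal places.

v=5: D̂ = 17 + 5 = 22; e = 23 − 22 = 1
v=7: D̂ = 17 + 7 = 24; e = 28 − 24 = 4
v=9: D̂ = 17 + 9 = 26; e = 20 − 26 = -6
v=21: D̂ = 17 + 21 = 38; e = 39 − 38 = 1
SSE = 1 + 16 + 36 + 1 = 54
s = √(54/2) = √27 ≈ 5.20

s = 5.20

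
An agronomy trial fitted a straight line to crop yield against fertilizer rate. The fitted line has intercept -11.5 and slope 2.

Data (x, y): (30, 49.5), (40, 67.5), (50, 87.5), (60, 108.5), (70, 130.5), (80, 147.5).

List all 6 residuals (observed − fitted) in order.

1, -1, -1, 0, 2, -1

x=30: ŷ = -11.5 + 2·30 = 48.5; r = 49.5 − 48.5 = 1
x=40: ŷ = -11.5 + 2·40 = 68.5; r = 67.5 − 68.5 = -1
x=50: ŷ = -11.5 + 2·50 = 88.5; r = 87.5 − 88.5 = -1
x=60: ŷ = -11.5 + 2·60 = 108.5; r = 108.5 − 108.5 = 0
x=70: ŷ = -11.5 + 2·70 = 128.5; r = 130.5 − 128.5 = 2
x=80: ŷ = -11.5 + 2·80 = 148.5; r = 147.5 − 148.5 = -1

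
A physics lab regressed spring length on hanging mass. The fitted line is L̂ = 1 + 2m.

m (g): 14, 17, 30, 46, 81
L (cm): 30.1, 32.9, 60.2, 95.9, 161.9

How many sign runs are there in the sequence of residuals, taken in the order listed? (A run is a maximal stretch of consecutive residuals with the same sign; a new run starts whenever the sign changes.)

m=14: L̂ = 1 + 2·14 = 29; r = 30.1 − 29 = 1.1
m=17: L̂ = 1 + 2·17 = 35; r = 32.9 − 35 = -2.1
m=30: L̂ = 1 + 2·30 = 61; r = 60.2 − 61 = -0.8
m=46: L̂ = 1 + 2·46 = 93; r = 95.9 − 93 = 2.9
m=81: L̂ = 1 + 2·81 = 163; r = 161.9 − 163 = -1.1
Signs: + − − + −
Runs: +×1, −×2, +×1, −×1 → 4

4 runs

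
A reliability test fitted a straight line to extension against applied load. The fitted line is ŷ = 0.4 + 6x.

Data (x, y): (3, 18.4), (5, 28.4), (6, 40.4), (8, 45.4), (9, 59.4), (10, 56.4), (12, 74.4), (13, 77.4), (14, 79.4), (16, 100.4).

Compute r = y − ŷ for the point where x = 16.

r = 4

ŷ = 0.4 + 6·16 = 96.4
r = 100.4 − 96.4 = 4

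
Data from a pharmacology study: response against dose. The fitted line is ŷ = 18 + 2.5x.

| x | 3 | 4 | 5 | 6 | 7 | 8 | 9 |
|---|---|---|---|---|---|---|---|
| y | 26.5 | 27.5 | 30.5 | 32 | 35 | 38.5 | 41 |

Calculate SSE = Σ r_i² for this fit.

x=3: ŷ = 18 + 2.5·3 = 25.5; r = 26.5 − 25.5 = 1
x=4: ŷ = 18 + 2.5·4 = 28; r = 27.5 − 28 = -0.5
x=5: ŷ = 18 + 2.5·5 = 30.5; r = 30.5 − 30.5 = 0
x=6: ŷ = 18 + 2.5·6 = 33; r = 32 − 33 = -1
x=7: ŷ = 18 + 2.5·7 = 35.5; r = 35 − 35.5 = -0.5
x=8: ŷ = 18 + 2.5·8 = 38; r = 38.5 − 38 = 0.5
x=9: ŷ = 18 + 2.5·9 = 40.5; r = 41 − 40.5 = 0.5
SSE = 1 + 0.25 + 0 + 1 + 0.25 + 0.25 + 0.25 = 3

SSE = 3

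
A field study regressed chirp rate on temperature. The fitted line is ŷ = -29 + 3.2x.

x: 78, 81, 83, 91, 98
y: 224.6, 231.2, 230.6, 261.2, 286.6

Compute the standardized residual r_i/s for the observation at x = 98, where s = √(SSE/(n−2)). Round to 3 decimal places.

0.455

x=78: ŷ = -29 + 3.2·78 = 220.6; r = 224.6 − 220.6 = 4
x=81: ŷ = -29 + 3.2·81 = 230.2; r = 231.2 − 230.2 = 1
x=83: ŷ = -29 + 3.2·83 = 236.6; r = 230.6 − 236.6 = -6
x=91: ŷ = -29 + 3.2·91 = 262.2; r = 261.2 − 262.2 = -1
x=98: ŷ = -29 + 3.2·98 = 284.6; r = 286.6 − 284.6 = 2
SSE = 16 + 1 + 36 + 1 + 4 = 58
s = √(58/3) = 4.39697
r/s = 2 / 4.39697 = 0.455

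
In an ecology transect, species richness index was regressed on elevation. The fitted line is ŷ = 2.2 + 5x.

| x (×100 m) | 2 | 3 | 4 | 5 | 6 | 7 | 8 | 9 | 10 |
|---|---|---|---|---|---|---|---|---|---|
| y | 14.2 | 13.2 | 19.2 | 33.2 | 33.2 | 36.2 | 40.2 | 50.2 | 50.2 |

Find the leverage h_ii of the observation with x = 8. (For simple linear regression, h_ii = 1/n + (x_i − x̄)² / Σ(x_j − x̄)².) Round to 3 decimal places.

h = 0.178

x̄ = (2 + 3 + 4 + 5 + 6 + 7 + 8 + 9 + 10)/9 = 6
Σ(x − x̄)² = 16 + 9 + 4 + 1 + 0 + 1 + 4 + 9 + 16 = 60
h = 1/9 + (2)²/60 = 0.111111 + 0.0666667 = 0.178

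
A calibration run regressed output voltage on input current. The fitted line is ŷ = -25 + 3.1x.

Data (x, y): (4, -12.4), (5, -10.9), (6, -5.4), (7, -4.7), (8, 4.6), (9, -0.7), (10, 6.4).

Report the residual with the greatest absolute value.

x=4: ŷ = -25 + 3.1·4 = -12.6; e = -12.4 − (-12.6) = 0.2
x=5: ŷ = -25 + 3.1·5 = -9.5; e = -10.9 − (-9.5) = -1.4
x=6: ŷ = -25 + 3.1·6 = -6.4; e = -5.4 − (-6.4) = 1
x=7: ŷ = -25 + 3.1·7 = -3.3; e = -4.7 − (-3.3) = -1.4
x=8: ŷ = -25 + 3.1·8 = -0.2; e = 4.6 − (-0.2) = 4.8
x=9: ŷ = -25 + 3.1·9 = 2.9; e = -0.7 − 2.9 = -3.6
x=10: ŷ = -25 + 3.1·10 = 6; e = 6.4 − 6 = 0.4
Largest |e| is 4.8 at x = 8, residual 4.8.

e = 4.8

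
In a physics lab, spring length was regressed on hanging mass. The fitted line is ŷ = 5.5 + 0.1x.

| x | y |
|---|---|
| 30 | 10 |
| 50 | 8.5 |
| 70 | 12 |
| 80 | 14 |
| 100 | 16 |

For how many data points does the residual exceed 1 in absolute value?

2

x=30: ŷ = 5.5 + 0.1·30 = 8.5; r = 10 − 8.5 = 1.5
x=50: ŷ = 5.5 + 0.1·50 = 10.5; r = 8.5 − 10.5 = -2
x=70: ŷ = 5.5 + 0.1·70 = 12.5; r = 12 − 12.5 = -0.5
x=80: ŷ = 5.5 + 0.1·80 = 13.5; r = 14 − 13.5 = 0.5
x=100: ŷ = 5.5 + 0.1·100 = 15.5; r = 16 − 15.5 = 0.5
|r| > 1: x=30 (|r|=1.5), x=50 (|r|=2) → 2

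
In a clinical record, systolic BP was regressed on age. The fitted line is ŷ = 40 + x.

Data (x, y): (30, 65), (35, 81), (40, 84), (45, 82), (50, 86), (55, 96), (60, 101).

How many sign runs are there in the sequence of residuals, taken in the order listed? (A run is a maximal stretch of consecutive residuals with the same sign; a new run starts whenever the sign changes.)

x=30: ŷ = 40 + 30 = 70; r = 65 − 70 = -5
x=35: ŷ = 40 + 35 = 75; r = 81 − 75 = 6
x=40: ŷ = 40 + 40 = 80; r = 84 − 80 = 4
x=45: ŷ = 40 + 45 = 85; r = 82 − 85 = -3
x=50: ŷ = 40 + 50 = 90; r = 86 − 90 = -4
x=55: ŷ = 40 + 55 = 95; r = 96 − 95 = 1
x=60: ŷ = 40 + 60 = 100; r = 101 − 100 = 1
Signs: − + + − − + +
Runs: −×1, +×2, −×2, +×2 → 4

4 runs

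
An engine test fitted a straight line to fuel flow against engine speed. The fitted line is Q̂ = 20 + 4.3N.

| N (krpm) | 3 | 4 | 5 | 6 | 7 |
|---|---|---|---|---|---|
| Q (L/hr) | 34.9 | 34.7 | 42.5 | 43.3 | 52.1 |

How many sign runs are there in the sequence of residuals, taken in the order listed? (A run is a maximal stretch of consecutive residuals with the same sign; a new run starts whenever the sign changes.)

N=3: Q̂ = 20 + 4.3·3 = 32.9; r = 34.9 − 32.9 = 2
N=4: Q̂ = 20 + 4.3·4 = 37.2; r = 34.7 − 37.2 = -2.5
N=5: Q̂ = 20 + 4.3·5 = 41.5; r = 42.5 − 41.5 = 1
N=6: Q̂ = 20 + 4.3·6 = 45.8; r = 43.3 − 45.8 = -2.5
N=7: Q̂ = 20 + 4.3·7 = 50.1; r = 52.1 − 50.1 = 2
Signs: + − + − +
Runs: +×1, −×1, +×1, −×1, +×1 → 5

5 runs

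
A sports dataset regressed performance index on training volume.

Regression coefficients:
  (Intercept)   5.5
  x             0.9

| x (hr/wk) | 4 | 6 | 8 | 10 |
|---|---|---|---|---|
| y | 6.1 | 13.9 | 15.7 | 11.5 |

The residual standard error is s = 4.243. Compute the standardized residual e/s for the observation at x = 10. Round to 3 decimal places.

ŷ = 5.5 + 0.9·10 = 14.5
e = 11.5 − 14.5 = -3
e/s = -3 / 4.243 = -0.707

-0.707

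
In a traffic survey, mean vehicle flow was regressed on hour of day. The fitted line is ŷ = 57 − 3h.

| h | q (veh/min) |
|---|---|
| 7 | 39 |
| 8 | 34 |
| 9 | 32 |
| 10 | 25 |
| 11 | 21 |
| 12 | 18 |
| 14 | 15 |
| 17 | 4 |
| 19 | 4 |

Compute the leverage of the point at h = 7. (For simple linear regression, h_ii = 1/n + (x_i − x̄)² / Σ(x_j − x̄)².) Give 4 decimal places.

h = 0.2910

h̄ = (7 + 8 + 9 + 10 + 11 + 12 + 14 + 17 + 19)/9 = 11.8889
Σ(h − h̄)² = 23.9012 + 15.1235 + 8.34568 + 3.5679 + 0.790123 + 0.0123457 + 4.45679 + 26.1235 + 50.5679 = 132.889
h = 1/9 + (-4.88889)²/132.889 = 0.111111 + 0.179859 = 0.2910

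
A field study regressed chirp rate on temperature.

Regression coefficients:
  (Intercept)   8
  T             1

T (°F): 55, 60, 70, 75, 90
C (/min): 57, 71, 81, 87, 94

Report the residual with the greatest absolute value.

T=55: Ĉ = 8 + 55 = 63; r = 57 − 63 = -6
T=60: Ĉ = 8 + 60 = 68; r = 71 − 68 = 3
T=70: Ĉ = 8 + 70 = 78; r = 81 − 78 = 3
T=75: Ĉ = 8 + 75 = 83; r = 87 − 83 = 4
T=90: Ĉ = 8 + 90 = 98; r = 94 − 98 = -4
Largest |r| is 6 at T = 55, residual -6.

r = -6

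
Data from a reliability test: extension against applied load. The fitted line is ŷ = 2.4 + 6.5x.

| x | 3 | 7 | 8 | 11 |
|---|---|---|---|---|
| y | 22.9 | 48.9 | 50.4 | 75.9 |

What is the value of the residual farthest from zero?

r = -4

x=3: ŷ = 2.4 + 6.5·3 = 21.9; r = 22.9 − 21.9 = 1
x=7: ŷ = 2.4 + 6.5·7 = 47.9; r = 48.9 − 47.9 = 1
x=8: ŷ = 2.4 + 6.5·8 = 54.4; r = 50.4 − 54.4 = -4
x=11: ŷ = 2.4 + 6.5·11 = 73.9; r = 75.9 − 73.9 = 2
Largest |r| is 4 at x = 8, residual -4.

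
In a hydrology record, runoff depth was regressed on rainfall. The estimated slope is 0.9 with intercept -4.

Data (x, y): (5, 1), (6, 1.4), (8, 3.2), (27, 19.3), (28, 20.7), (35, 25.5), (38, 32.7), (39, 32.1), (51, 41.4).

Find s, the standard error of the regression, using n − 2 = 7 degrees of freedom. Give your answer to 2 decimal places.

x=5: ŷ = -4 + 0.9·5 = 0.5; r = 1 − 0.5 = 0.5
x=6: ŷ = -4 + 0.9·6 = 1.4; r = 1.4 − 1.4 = 0
x=8: ŷ = -4 + 0.9·8 = 3.2; r = 3.2 − 3.2 = 0
x=27: ŷ = -4 + 0.9·27 = 20.3; r = 19.3 − 20.3 = -1
x=28: ŷ = -4 + 0.9·28 = 21.2; r = 20.7 − 21.2 = -0.5
x=35: ŷ = -4 + 0.9·35 = 27.5; r = 25.5 − 27.5 = -2
x=38: ŷ = -4 + 0.9·38 = 30.2; r = 32.7 − 30.2 = 2.5
x=39: ŷ = -4 + 0.9·39 = 31.1; r = 32.1 − 31.1 = 1
x=51: ŷ = -4 + 0.9·51 = 41.9; r = 41.4 − 41.9 = -0.5
SSE = 0.25 + 0 + 0 + 1 + 0.25 + 4 + 6.25 + 1 + 0.25 = 13
s = √(13/7) = √1.85714 ≈ 1.36

s = 1.36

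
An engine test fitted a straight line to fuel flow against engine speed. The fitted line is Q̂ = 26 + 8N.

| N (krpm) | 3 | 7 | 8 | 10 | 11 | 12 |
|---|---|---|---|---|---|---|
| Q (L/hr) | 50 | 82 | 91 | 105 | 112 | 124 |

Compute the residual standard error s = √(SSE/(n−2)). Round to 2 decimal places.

N=3: Q̂ = 26 + 8·3 = 50; r = 50 − 50 = 0
N=7: Q̂ = 26 + 8·7 = 82; r = 82 − 82 = 0
N=8: Q̂ = 26 + 8·8 = 90; r = 91 − 90 = 1
N=10: Q̂ = 26 + 8·10 = 106; r = 105 − 106 = -1
N=11: Q̂ = 26 + 8·11 = 114; r = 112 − 114 = -2
N=12: Q̂ = 26 + 8·12 = 122; r = 124 − 122 = 2
SSE = 0 + 0 + 1 + 1 + 4 + 4 = 10
s = √(10/4) = √2.5 ≈ 1.58

s = 1.58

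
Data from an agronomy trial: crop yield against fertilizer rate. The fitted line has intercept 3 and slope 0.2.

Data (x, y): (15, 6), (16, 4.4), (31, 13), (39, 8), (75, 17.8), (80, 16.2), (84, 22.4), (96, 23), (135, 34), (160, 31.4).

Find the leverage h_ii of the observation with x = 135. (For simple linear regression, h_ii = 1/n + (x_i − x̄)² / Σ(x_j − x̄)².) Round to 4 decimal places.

h = 0.2770

x̄ = (15 + 16 + 31 + 39 + 75 + 80 + 84 + 96 + 135 + 160)/10 = 73.1
Σ(x − x̄)² = 3375.61 + 3260.41 + 1772.41 + 1162.81 + 3.61 + 47.61 + 118.81 + 524.41 + 3831.61 + 7551.61 = 21648.9
h = 1/10 + (61.9)²/21648.9 = 0.1 + 0.176989 = 0.2770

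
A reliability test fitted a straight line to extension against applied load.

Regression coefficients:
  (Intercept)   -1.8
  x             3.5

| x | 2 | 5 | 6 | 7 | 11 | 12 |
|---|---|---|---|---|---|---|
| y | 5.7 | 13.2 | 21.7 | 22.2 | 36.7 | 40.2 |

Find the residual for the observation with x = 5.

ŷ = -1.8 + 3.5·5 = 15.7
e = 13.2 − 15.7 = -2.5

e = -2.5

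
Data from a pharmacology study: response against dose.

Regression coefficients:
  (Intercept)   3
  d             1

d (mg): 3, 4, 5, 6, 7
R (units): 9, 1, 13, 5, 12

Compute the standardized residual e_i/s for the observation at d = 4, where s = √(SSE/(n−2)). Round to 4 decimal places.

-1.0954

d=3: ŷ = 3 + 3 = 6; e = 9 − 6 = 3
d=4: ŷ = 3 + 4 = 7; e = 1 − 7 = -6
d=5: ŷ = 3 + 5 = 8; e = 13 − 8 = 5
d=6: ŷ = 3 + 6 = 9; e = 5 − 9 = -4
d=7: ŷ = 3 + 7 = 10; e = 12 − 10 = 2
SSE = 9 + 36 + 25 + 16 + 4 = 90
s = √(90/3) = 5.47723
e/s = -6 / 5.47723 = -1.0954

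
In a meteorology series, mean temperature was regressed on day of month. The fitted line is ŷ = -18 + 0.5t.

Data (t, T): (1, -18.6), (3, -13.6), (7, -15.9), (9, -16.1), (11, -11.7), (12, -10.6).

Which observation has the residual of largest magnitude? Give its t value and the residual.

t = 3, r = 2.9

t=1: ŷ = -18 + 0.5·1 = -17.5; r = -18.6 − (-17.5) = -1.1
t=3: ŷ = -18 + 0.5·3 = -16.5; r = -13.6 − (-16.5) = 2.9
t=7: ŷ = -18 + 0.5·7 = -14.5; r = -15.9 − (-14.5) = -1.4
t=9: ŷ = -18 + 0.5·9 = -13.5; r = -16.1 − (-13.5) = -2.6
t=11: ŷ = -18 + 0.5·11 = -12.5; r = -11.7 − (-12.5) = 0.8
t=12: ŷ = -18 + 0.5·12 = -12; r = -10.6 − (-12) = 1.4
Largest |r| is 2.9 at t = 3, residual 2.9.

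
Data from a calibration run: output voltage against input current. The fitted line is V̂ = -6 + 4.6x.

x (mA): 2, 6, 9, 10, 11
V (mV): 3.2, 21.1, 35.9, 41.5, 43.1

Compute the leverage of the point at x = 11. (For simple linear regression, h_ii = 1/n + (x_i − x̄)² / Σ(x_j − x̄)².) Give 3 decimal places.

h = 0.417

x̄ = (2 + 6 + 9 + 10 + 11)/5 = 7.6
Σ(x − x̄)² = 31.36 + 2.56 + 1.96 + 5.76 + 11.56 = 53.2
h = 1/5 + (3.4)²/53.2 = 0.2 + 0.217293 = 0.417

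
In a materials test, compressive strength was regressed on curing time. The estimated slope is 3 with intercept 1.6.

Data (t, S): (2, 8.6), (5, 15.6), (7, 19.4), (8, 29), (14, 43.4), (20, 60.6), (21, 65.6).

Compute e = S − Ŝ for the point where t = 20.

e = -1

Ŝ = 1.6 + 3·20 = 61.6
e = 60.6 − 61.6 = -1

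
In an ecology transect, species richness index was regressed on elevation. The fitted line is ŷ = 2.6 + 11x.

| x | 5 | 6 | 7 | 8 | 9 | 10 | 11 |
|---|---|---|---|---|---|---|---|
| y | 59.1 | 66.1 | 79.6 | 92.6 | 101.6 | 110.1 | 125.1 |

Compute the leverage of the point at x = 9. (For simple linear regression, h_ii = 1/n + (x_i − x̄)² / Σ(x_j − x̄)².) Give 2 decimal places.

h = 0.18

x̄ = (5 + 6 + 7 + 8 + 9 + 10 + 11)/7 = 8
Σ(x − x̄)² = 9 + 4 + 1 + 0 + 1 + 4 + 9 = 28
h = 1/7 + (1)²/28 = 0.142857 + 0.0357143 = 0.18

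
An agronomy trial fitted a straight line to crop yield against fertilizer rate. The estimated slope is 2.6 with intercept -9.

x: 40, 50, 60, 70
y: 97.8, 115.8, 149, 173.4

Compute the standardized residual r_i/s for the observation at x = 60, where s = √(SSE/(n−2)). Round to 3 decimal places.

x=40: ŷ = -9 + 2.6·40 = 95; r = 97.8 − 95 = 2.8
x=50: ŷ = -9 + 2.6·50 = 121; r = 115.8 − 121 = -5.2
x=60: ŷ = -9 + 2.6·60 = 147; r = 149 − 147 = 2
x=70: ŷ = -9 + 2.6·70 = 173; r = 173.4 − 173 = 0.4
SSE = 7.84 + 27.04 + 4 + 0.16 = 39.04
s = √(39.04/2) = 4.41814
r/s = 2 / 4.41814 = 0.453

0.453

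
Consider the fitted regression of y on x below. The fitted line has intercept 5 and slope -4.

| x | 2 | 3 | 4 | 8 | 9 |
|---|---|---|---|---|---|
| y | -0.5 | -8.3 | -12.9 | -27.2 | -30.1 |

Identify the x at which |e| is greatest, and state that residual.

x = 2, e = 2.5

x=2: ŷ = 5 − 4·2 = -3; e = -0.5 − (-3) = 2.5
x=3: ŷ = 5 − 4·3 = -7; e = -8.3 − (-7) = -1.3
x=4: ŷ = 5 − 4·4 = -11; e = -12.9 − (-11) = -1.9
x=8: ŷ = 5 − 4·8 = -27; e = -27.2 − (-27) = -0.2
x=9: ŷ = 5 − 4·9 = -31; e = -30.1 − (-31) = 0.9
Largest |e| is 2.5 at x = 2, residual 2.5.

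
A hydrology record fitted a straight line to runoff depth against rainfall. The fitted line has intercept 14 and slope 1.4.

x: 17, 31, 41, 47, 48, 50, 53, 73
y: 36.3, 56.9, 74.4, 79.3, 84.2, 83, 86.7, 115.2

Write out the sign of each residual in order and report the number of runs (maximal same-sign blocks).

5 runs

x=17: ŷ = 14 + 1.4·17 = 37.8; e = 36.3 − 37.8 = -1.5
x=31: ŷ = 14 + 1.4·31 = 57.4; e = 56.9 − 57.4 = -0.5
x=41: ŷ = 14 + 1.4·41 = 71.4; e = 74.4 − 71.4 = 3
x=47: ŷ = 14 + 1.4·47 = 79.8; e = 79.3 − 79.8 = -0.5
x=48: ŷ = 14 + 1.4·48 = 81.2; e = 84.2 − 81.2 = 3
x=50: ŷ = 14 + 1.4·50 = 84; e = 83 − 84 = -1
x=53: ŷ = 14 + 1.4·53 = 88.2; e = 86.7 − 88.2 = -1.5
x=73: ŷ = 14 + 1.4·73 = 116.2; e = 115.2 − 116.2 = -1
Signs: − − + − + − − −
Runs: −×2, +×1, −×1, +×1, −×3 → 5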